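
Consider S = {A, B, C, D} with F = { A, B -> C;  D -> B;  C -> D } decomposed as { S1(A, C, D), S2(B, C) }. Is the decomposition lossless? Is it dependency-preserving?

lossless but not dependency-preserving

Lossless test: (C)⁺ = {B, C, D}, which contains all of one fragment — lossless.
Dependency preservation: the restricted closure of {A, B} across the fragments never reaches {C}, so A, B → C cannot be enforced without a join — not preserved.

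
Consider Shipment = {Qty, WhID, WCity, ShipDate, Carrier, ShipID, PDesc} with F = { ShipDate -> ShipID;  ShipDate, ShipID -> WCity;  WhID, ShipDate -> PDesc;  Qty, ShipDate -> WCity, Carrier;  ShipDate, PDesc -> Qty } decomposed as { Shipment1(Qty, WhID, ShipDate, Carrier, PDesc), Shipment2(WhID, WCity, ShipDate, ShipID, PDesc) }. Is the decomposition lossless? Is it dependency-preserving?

Lossless test: (WhID, ShipDate, PDesc)⁺ = {Qty, WhID, WCity, ShipDate, Carrier, ShipID, PDesc}, which contains all of one fragment — lossless.
Dependency preservation: Qty, ShipDate → WCity, Carrier is not contained in any single fragment, but the restricted closure of its left-hand side across the fragments still reaches the right-hand side; the remaining FDs each lie inside some fragment. All dependencies are preserved.

lossless and dependency-preserving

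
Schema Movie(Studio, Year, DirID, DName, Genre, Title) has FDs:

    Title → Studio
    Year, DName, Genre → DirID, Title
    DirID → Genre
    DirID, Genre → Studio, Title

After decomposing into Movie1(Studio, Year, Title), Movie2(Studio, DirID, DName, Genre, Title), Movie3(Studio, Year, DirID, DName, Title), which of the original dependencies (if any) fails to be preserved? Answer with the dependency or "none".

Check Year, DName, Genre → DirID, Title: no single fragment contains all of {Year, DirID, DName, Genre, Title}, and the restricted closure of {Year, DName, Genre} across the fragments never reaches {DirID, Title}.
Title → Studio is preserved.
DirID → Genre is preserved.
DirID, Genre → Studio, Title is preserved.

Year, DName, Genre → DirID, Title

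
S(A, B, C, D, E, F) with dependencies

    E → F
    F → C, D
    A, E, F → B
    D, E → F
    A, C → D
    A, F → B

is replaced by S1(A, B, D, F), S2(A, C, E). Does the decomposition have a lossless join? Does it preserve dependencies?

lossy and not dependency-preserving

Lossless test: (A)⁺ = {A}, which is a superkey of neither fragment — lossy.
Dependency preservation: the restricted closure of {E} across the fragments never reaches {F}, so E → F cannot be enforced without a join — not preserved.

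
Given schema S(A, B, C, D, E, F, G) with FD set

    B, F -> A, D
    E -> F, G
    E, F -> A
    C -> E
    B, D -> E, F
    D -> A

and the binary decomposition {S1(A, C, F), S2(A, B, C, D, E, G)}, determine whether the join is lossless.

Yes

Common attributes: S1 ∩ S2 = {A, C}.
Closure of {A, C}: C → E applies, adding E; E → F, G applies, adding F, G. So (A, C)⁺ = {A, C, E, F, G}.
This closure contains every attribute of S1, so S1 ∩ S2 → S1. The join is lossless.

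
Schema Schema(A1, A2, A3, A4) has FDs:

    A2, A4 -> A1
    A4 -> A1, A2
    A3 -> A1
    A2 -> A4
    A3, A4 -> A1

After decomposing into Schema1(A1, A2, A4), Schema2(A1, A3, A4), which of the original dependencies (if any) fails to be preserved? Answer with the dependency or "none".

none

A2, A4 → A1 lies within Schema1.
A4 → A1, A2 lies within Schema1.
A3 → A1 lies within Schema2.
A2 → A4 lies within Schema1.
A3, A4 → A1 lies within Schema2.
Every dependency is enforceable on the fragments, so the decomposition is dependency-preserving.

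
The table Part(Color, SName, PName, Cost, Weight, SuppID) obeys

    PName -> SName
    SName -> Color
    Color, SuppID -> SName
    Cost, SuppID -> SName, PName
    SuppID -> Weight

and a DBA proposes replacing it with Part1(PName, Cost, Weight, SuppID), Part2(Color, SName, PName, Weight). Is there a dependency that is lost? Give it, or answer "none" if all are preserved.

Color, SuppID -> SName

Check Color, SuppID → SName: no single fragment contains all of {Color, SName, SuppID}, and the restricted closure of {Color, SuppID} across the fragments never reaches {SName}.
PName → SName is preserved.
SName → Color is preserved.
Cost, SuppID → SName, PName is preserved.
SuppID → Weight is preserved.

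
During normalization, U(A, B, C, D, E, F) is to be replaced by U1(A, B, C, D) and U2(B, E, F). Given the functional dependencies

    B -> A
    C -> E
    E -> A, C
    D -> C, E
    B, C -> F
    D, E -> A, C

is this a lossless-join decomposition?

Common attributes: U1 ∩ U2 = {B}.
Closure of {B}: B → A applies, adding A. So (B)⁺ = {A, B}.
The closure contains neither all of U1 = {A, B, C, D} nor all of U2 = {B, E, F}, so the common attributes are not a superkey of either fragment. The join is lossy.

No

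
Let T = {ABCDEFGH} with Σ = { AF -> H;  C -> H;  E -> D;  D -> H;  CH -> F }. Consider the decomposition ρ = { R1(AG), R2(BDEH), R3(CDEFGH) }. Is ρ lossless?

No

Chase test. Columns are ABCDEFGH; row i has aⱼ where attribute j ∈ Ri, else bᵢⱼ.
Initial tableau (one row per fragment):
  row 1: a1 b12 b13 b14 b15 b16 a7 b18
  row 2: b21 a2 b23 a4 a5 b26 b27 a8
  row 3: b31 b32 a3 a4 a5 a6 a7 a8
No row becomes fully distinguished — the join is lossy.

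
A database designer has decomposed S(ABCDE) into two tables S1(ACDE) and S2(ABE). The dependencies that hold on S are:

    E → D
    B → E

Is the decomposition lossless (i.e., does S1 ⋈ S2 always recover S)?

No

Common attributes: S1 ∩ S2 = {AE}.
Closure of {AE}: E → D applies, adding D. So (AE)⁺ = {ADE}.
The closure contains neither all of S1 = {ACDE} nor all of S2 = {ABE}, so the common attributes are not a superkey of either fragment. The join is lossy.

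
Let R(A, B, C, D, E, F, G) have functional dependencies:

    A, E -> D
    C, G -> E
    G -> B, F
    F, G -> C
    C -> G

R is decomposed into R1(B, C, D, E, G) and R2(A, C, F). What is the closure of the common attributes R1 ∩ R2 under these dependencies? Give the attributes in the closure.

R1 ∩ R2 = {C}.
C → G applies, adding G
C, G → E applies, adding E
G → B, F applies, adding B, F
Closure: {B, C, E, F, G}.

B, C, E, F, G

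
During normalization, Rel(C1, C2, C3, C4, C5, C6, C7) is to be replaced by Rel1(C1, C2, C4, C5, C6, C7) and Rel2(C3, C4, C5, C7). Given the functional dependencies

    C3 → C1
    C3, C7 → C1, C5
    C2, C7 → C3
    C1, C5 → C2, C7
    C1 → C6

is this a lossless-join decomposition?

Common attributes: Rel1 ∩ Rel2 = {C4, C5, C7}.
No dependency enlarges {C4, C5, C7}, so (C4, C5, C7)⁺ = {C4, C5, C7}.
The closure contains neither all of Rel1 = {C1, C2, C4, C5, C6, C7} nor all of Rel2 = {C3, C4, C5, C7}, so the common attributes are not a superkey of either fragment. The join is lossy.

No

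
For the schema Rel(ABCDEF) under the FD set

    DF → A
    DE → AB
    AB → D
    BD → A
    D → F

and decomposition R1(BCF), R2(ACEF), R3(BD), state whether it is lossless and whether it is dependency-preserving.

Lossless test (chase): applying each FD to every pair of rows produces no changes in the tableau, so no row becomes fully distinguished — the join is lossy.
Dependency preservation: the restricted closure of {DF} across the fragments never reaches {A}, so DF → A cannot be enforced without a join — not preserved.

lossy and not dependency-preserving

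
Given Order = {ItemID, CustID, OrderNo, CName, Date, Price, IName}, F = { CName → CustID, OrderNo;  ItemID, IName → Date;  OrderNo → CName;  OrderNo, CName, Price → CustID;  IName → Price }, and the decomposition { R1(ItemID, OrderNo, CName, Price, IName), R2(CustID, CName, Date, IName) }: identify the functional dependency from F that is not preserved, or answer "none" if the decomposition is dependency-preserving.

ItemID, IName → Date

Check ItemID, IName → Date: no single fragment contains all of {ItemID, Date, IName}, and the restricted closure of {ItemID, IName} across the fragments never reaches {Date}.
CName → CustID, OrderNo is preserved.
OrderNo → CName is preserved.
OrderNo, CName, Price → CustID is preserved.
IName → Price is preserved.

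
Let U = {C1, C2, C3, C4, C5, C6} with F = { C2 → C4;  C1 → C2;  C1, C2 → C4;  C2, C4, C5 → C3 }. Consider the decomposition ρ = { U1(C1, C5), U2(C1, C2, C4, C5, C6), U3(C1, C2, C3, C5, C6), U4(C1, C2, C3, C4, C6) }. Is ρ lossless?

Yes

Chase test. Columns are C1, C2, C3, C4, C5, C6; row i has aⱼ where attribute j ∈ Ui, else bᵢⱼ.
Initial tableau (one row per fragment):
  row 1: a1 b12 b13 b14 a5 b16
  row 2: a1 a2 b23 a4 a5 a6
  row 3: a1 a2 a3 b34 a5 a6
  row 4: a1 a2 a3 a4 b45 a6
Rows 2 and 3 agree on C2; apply C2→C4 and equate their C4 entries.
Rows 1 and 2 agree on C1; apply C1→C2 and equate their C2 entries.
Rows 1 and 2 agree on C1, C2; apply C1, C2→C4 and equate their C4 entries.
Rows 1 and 2 agree on C2, C4, C5; apply C2, C4, C5→C3 and equate their C3 entries.
Rows 1 and 3 agree on C2, C4, C5; apply C2, C4, C5→C3 and equate their C3 entries.
Row 2 is now all distinguished symbols — the join is lossless.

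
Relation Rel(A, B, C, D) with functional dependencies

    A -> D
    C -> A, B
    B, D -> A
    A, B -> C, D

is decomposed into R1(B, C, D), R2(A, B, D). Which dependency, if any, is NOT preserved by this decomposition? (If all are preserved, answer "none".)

none

A → D lies within R2.
C → A, B: restricted closure across fragments reaches A, B.
B, D → A lies within R2.
A, B → C, D: restricted closure across fragments reaches C, D.
Every dependency is enforceable on the fragments, so the decomposition is dependency-preserving.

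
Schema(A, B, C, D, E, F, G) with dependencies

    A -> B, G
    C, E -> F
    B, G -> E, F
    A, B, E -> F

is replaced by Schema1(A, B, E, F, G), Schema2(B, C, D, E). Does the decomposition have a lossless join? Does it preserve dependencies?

Lossless test: (B, E)⁺ = {B, E}, which is a superkey of neither fragment — lossy.
Dependency preservation: the restricted closure of {C, E} across the fragments never reaches {F}, so C, E → F cannot be enforced without a join — not preserved.

lossy and not dependency-preserving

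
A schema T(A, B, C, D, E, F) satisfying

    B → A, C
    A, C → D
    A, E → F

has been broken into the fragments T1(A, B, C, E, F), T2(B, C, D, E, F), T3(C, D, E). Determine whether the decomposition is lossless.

Chase test. Columns are A, B, C, D, E, F; row i has aⱼ where attribute j ∈ Ti, else bᵢⱼ.
Initial tableau (one row per fragment):
  row 1: a1 a2 a3 b14 a5 a6
  row 2: b21 a2 a3 a4 a5 a6
  row 3: b31 b32 a3 a4 a5 b36
Rows 1 and 2 agree on B; apply B→A, C and equate their A, C entries.
Rows 1 and 2 agree on A, C; apply A, C→D and equate their D entries.
Row 1 is now all distinguished symbols — the join is lossless.

Yes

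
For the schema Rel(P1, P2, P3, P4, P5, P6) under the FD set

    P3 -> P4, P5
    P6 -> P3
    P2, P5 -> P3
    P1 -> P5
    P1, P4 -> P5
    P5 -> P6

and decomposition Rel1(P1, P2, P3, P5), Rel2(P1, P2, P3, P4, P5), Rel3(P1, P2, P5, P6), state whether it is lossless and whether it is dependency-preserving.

Lossless test (chase): Rows 1 and 2 agree on P3; apply P3→P4, P5 and equate their P4, P5 entries. Rows 1 and 3 agree on P2, P5; apply P2, P5→P3 and equate their P3 entries. Rows 1 and 2 agree on P5; apply P5→P6 and equate their P6 entries. Rows 1 and 3 agree on P5; apply P5→P6 and equate their P6 entries. Rows 1 and 3 agree on P3; apply P3→P4, P5 and equate their P4, P5 entries. Row 1 is now all distinguished symbols — the join is lossless.
Dependency preservation: P6 → P3 is not contained in any single fragment, but the restricted closure of its left-hand side across the fragments still reaches the right-hand side; the remaining FDs each lie inside some fragment. All dependencies are preserved.

lossless and dependency-preserving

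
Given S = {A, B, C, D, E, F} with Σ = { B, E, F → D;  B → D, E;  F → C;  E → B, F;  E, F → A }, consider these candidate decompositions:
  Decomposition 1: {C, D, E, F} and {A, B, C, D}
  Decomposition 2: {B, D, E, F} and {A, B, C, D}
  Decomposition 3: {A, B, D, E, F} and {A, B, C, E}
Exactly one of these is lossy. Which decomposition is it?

Decomposition 1

Decomposition 1: common = {C, D}, closure = {C, D} → lossy.
Decomposition 2: common = {B, D}, closure = {A, B, C, D, E, F} → lossless.
Decomposition 3: common = {A, B, E}, closure = {A, B, C, D, E, F} → lossless.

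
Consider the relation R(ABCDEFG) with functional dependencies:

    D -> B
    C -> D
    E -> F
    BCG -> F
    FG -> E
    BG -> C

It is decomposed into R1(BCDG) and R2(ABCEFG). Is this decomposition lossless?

Common attributes: R1 ∩ R2 = {BCG}.
Closure of {BCG}: C → D applies, adding D; BCG → F applies, adding F; FG → E applies, adding E. So (BCG)⁺ = {BCDEFG}.
This closure contains every attribute of R1, so R1 ∩ R2 → R1. The join is lossless.

Yes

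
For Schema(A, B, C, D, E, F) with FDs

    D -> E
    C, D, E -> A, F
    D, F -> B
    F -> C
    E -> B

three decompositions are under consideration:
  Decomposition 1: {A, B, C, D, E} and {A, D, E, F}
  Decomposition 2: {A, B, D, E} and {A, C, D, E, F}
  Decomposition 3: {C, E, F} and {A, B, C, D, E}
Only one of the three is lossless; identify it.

Decomposition 1: common = {A, D, E}, closure = {A, B, D, E} → lossy.
Decomposition 2: common = {A, D, E}, closure = {A, B, D, E} → lossless.
Decomposition 3: common = {C, E}, closure = {B, C, E} → lossy.

Decomposition 2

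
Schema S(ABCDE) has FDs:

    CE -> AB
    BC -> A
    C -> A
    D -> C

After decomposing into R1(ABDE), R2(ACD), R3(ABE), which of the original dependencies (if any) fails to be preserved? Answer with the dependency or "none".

Check CE → AB: no single fragment contains all of {ABCE}, and the restricted closure of {CE} across the fragments never reaches {AB}.
BC → A is preserved.
C → A is preserved.
D → C is preserved.

CE -> AB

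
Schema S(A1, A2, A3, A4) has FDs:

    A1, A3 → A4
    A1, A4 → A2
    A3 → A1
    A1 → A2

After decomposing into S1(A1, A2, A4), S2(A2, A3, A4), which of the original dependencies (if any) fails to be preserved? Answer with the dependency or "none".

Check A3 → A1: no single fragment contains all of {A1, A3}, and the restricted closure of {A3} across the fragments never reaches {A1}.
A1, A3 → A4 is preserved.
A1, A4 → A2 is preserved.
A1 → A2 is preserved.

A3 → A1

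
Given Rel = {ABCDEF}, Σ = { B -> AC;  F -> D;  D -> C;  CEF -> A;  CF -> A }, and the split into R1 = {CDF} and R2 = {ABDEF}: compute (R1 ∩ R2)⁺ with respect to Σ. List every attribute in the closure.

ACDF

R1 ∩ R2 = {DF}.
D → C applies, adding C
CF → A applies, adding A
Closure: {ACDF}.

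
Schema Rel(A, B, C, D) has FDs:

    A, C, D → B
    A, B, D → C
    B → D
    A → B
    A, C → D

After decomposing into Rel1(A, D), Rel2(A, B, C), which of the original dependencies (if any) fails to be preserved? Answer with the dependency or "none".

Check B → D: no single fragment contains all of {B, D}, and the restricted closure of {B} across the fragments never reaches {D}.
A, C, D → B is preserved.
A, B, D → C is preserved.
A → B is preserved.
A, C → D is preserved.

B → D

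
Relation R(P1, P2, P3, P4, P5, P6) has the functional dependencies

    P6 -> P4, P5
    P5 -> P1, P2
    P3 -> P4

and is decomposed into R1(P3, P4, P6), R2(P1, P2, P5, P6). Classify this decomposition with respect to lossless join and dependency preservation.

Lossless test: (P6)⁺ = {P1, P2, P4, P5, P6}, which contains all of one fragment — lossless.
Dependency preservation: P6 → P4, P5 is not contained in any single fragment, but the restricted closure of its left-hand side across the fragments still reaches the right-hand side; the remaining FDs each lie inside some fragment. All dependencies are preserved.

lossless and dependency-preserving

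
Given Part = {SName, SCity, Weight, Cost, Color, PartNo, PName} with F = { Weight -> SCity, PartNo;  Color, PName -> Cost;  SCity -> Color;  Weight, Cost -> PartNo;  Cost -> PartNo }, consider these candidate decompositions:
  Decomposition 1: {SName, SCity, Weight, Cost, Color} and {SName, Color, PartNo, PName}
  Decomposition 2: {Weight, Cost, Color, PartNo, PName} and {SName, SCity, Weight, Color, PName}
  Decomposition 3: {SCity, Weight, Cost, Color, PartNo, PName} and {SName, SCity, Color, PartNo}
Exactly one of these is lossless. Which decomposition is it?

Decomposition 2

Decomposition 1: common = {SName, Color}, closure = {SName, Color} → lossy.
Decomposition 2: common = {Weight, Color, PName}, closure = {SCity, Weight, Cost, Color, PartNo, PName} → lossless.
Decomposition 3: common = {SCity, Color, PartNo}, closure = {SCity, Color, PartNo} → lossy.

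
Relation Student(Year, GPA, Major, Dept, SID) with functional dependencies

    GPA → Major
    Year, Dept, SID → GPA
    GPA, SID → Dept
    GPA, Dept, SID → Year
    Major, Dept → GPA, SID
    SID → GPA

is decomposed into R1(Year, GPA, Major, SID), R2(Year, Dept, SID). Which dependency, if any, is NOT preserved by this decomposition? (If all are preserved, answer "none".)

Check Major, Dept → GPA, SID: no single fragment contains all of {GPA, Major, Dept, SID}, and the restricted closure of {Major, Dept} across the fragments never reaches {GPA, SID}.
GPA → Major is preserved.
Year, Dept, SID → GPA is preserved.
GPA, SID → Dept is preserved.
GPA, Dept, SID → Year is preserved.
SID → GPA is preserved.

Major, Dept → GPA, SID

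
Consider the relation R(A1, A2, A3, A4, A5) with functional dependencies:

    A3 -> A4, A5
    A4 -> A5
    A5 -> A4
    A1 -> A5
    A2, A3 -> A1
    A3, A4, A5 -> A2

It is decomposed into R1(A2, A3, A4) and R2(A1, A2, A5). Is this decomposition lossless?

Common attributes: R1 ∩ R2 = {A2}.
No dependency enlarges {A2}, so (A2)⁺ = {A2}.
The closure contains neither all of R1 = {A2, A3, A4} nor all of R2 = {A1, A2, A5}, so the common attributes are not a superkey of either fragment. The join is lossy.

No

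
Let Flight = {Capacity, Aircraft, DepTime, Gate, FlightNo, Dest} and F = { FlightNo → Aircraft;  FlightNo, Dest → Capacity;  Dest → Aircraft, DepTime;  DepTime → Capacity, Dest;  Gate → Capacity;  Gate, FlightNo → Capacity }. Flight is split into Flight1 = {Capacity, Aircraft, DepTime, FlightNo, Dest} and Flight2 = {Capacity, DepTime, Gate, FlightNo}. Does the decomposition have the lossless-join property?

Yes

Common attributes: Flight1 ∩ Flight2 = {Capacity, DepTime, FlightNo}.
Closure of {Capacity, DepTime, FlightNo}: FlightNo → Aircraft applies, adding Aircraft; DepTime → Capacity, Dest applies, adding Dest. So (Capacity, DepTime, FlightNo)⁺ = {Capacity, Aircraft, DepTime, FlightNo, Dest}.
This closure contains every attribute of Flight1, so Flight1 ∩ Flight2 → Flight1. The join is lossless.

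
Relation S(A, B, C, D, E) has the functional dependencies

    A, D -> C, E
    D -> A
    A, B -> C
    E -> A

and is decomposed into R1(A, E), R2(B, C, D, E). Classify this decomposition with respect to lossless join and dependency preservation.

lossless but not dependency-preserving

Lossless test: (E)⁺ = {A, E}, which contains all of one fragment — lossless.
Dependency preservation: the restricted closure of {A, B} across the fragments never reaches {C}, so A, B → C cannot be enforced without a join — not preserved.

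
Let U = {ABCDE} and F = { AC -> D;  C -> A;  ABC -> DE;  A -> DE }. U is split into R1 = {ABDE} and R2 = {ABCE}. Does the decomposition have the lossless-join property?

Common attributes: R1 ∩ R2 = {ABE}.
Closure of {ABE}: A → DE applies, adding D. So (ABE)⁺ = {ABDE}.
This closure contains every attribute of R1, so R1 ∩ R2 → R1. The join is lossless.

Yes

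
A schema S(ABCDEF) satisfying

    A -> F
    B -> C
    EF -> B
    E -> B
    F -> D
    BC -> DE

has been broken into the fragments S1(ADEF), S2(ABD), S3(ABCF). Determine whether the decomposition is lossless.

Chase test. Columns are ABCDEF; row i has aⱼ where attribute j ∈ Si, else bᵢⱼ.
Initial tableau (one row per fragment):
  row 1: a1 b12 b13 a4 a5 a6
  row 2: a1 a2 b23 a4 b25 b26
  row 3: a1 a2 a3 b34 b35 a6
Rows 1 and 2 agree on A; apply A→F and equate their F entries.
Rows 2 and 3 agree on B; apply B→C and equate their C entries.
Rows 1 and 3 agree on F; apply F→D and equate their D entries.
Rows 2 and 3 agree on BC; apply BC→DE and equate their DE entries.
No row becomes fully distinguished — the join is lossy.

No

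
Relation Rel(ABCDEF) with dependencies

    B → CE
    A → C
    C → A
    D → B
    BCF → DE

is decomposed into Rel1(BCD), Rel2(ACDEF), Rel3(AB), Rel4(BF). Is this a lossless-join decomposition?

Yes

Chase test. Columns are ABCDEF; row i has aⱼ where attribute j ∈ Reli, else bᵢⱼ.
Initial tableau (one row per fragment):
  row 1: b11 a2 a3 a4 b15 b16
  row 2: a1 b22 a3 a4 a5 a6
  row 3: a1 a2 b33 b34 b35 b36
  row 4: b41 a2 b43 b44 b45 a6
Rows 1 and 3 agree on B; apply B→CE and equate their CE entries.
Rows 1 and 4 agree on B; apply B→CE and equate their CE entries.
Rows 1 and 2 agree on C; apply C→A and equate their A entries.
Rows 1 and 4 agree on C; apply C→A and equate their A entries.
Rows 1 and 2 agree on D; apply D→B and equate their B entries.
Rows 2 and 4 agree on BCF; apply BCF→DE and equate their DE entries.
Row 2 is now all distinguished symbols — the join is lossless.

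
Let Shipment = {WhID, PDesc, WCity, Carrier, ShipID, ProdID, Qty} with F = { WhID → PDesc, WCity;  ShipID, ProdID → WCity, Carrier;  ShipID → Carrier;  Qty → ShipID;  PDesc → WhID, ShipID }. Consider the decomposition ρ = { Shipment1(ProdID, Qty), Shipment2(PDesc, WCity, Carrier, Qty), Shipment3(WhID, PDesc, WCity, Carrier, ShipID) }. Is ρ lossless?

No

Chase test. Columns are WhID, PDesc, WCity, Carrier, ShipID, ProdID, Qty; row i has aⱼ where attribute j ∈ Shipmenti, else bᵢⱼ.
Initial tableau (one row per fragment):
  row 1: b11 b12 b13 b14 b15 a6 a7
  row 2: b21 a2 a3 a4 b25 b26 a7
  row 3: a1 a2 a3 a4 a5 b36 b37
Rows 1 and 2 agree on Qty; apply Qty→ShipID and equate their ShipID entries.
Rows 2 and 3 agree on PDesc; apply PDesc→WhID, ShipID and equate their WhID, ShipID entries.
Rows 1 and 2 agree on ShipID; apply ShipID→Carrier and equate their Carrier entries.
No row becomes fully distinguished — the join is lossy.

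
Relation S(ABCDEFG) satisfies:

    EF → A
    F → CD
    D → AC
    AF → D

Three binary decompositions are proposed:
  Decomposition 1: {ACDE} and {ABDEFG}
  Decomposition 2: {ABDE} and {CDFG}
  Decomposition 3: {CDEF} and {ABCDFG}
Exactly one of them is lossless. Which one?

Decomposition 1: common = {ADE}, closure = {ACDE} → lossless.
Decomposition 2: common = {D}, closure = {ACD} → lossy.
Decomposition 3: common = {CDF}, closure = {ACDF} → lossy.

Decomposition 1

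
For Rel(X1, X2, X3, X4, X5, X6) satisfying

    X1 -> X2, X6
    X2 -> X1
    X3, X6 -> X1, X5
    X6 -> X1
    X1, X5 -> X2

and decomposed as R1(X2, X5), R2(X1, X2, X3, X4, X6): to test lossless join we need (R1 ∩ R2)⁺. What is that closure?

X1, X2, X6

R1 ∩ R2 = {X2}.
X2 → X1 applies, adding X1
X1 → X2, X6 applies, adding X6
Closure: {X1, X2, X6}.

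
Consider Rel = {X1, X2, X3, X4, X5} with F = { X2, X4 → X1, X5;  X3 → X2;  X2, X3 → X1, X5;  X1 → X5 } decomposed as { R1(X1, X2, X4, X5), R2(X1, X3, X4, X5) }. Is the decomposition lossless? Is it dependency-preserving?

lossy and not dependency-preserving

Lossless test: (X1, X4, X5)⁺ = {X1, X4, X5}, which is a superkey of neither fragment — lossy.
Dependency preservation: the restricted closure of {X3} across the fragments never reaches {X2}, so X3 → X2 cannot be enforced without a join — not preserved.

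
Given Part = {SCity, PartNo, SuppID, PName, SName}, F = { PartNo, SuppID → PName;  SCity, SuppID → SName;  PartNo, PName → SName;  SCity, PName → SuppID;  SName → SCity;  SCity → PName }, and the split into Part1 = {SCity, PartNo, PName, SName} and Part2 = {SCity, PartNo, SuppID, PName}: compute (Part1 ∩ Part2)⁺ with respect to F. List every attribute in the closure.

SCity, PartNo, SuppID, PName, SName

Part1 ∩ Part2 = {SCity, PartNo, PName}.
PartNo, PName → SName applies, adding SName
SCity, PName → SuppID applies, adding SuppID
Closure: {SCity, PartNo, SuppID, PName, SName}.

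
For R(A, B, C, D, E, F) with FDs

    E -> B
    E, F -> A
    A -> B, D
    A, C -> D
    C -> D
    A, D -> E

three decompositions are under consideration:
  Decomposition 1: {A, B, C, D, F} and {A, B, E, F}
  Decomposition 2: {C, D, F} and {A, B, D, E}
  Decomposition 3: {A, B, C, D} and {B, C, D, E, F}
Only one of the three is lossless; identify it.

Decomposition 1

Decomposition 1: common = {A, B, F}, closure = {A, B, D, E, F} → lossless.
Decomposition 2: common = {D}, closure = {D} → lossy.
Decomposition 3: common = {B, C, D}, closure = {B, C, D} → lossy.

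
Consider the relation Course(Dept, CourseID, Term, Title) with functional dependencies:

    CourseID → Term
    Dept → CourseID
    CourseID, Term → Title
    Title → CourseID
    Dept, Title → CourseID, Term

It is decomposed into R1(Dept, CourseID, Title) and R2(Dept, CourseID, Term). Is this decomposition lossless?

Common attributes: R1 ∩ R2 = {Dept, CourseID}.
Closure of {Dept, CourseID}: CourseID → Term applies, adding Term; CourseID, Term → Title applies, adding Title. So (Dept, CourseID)⁺ = {Dept, CourseID, Term, Title}.
This closure contains every attribute of R1, so R1 ∩ R2 → R1. The join is lossless.

Yes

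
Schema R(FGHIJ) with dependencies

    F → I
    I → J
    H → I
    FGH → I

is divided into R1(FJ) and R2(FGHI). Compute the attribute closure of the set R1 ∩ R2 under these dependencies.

FIJ

R1 ∩ R2 = {F}.
F → I applies, adding I
I → J applies, adding J
Closure: {FIJ}.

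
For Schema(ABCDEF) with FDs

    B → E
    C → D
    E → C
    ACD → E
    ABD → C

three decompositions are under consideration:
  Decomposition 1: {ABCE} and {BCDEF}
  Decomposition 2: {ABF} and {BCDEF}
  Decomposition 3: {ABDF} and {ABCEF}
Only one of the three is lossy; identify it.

Decomposition 1

Decomposition 1: common = {BCE}, closure = {BCDE} → lossy.
Decomposition 2: common = {BF}, closure = {BCDEF} → lossless.
Decomposition 3: common = {ABF}, closure = {ABCDEF} → lossless.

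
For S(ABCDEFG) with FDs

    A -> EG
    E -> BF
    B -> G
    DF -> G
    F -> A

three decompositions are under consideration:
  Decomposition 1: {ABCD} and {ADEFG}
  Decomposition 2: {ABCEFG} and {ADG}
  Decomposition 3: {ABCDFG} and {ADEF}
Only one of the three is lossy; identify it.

Decomposition 2

Decomposition 1: common = {AD}, closure = {ABDEFG} → lossless.
Decomposition 2: common = {AG}, closure = {ABEFG} → lossy.
Decomposition 3: common = {ADF}, closure = {ABDEFG} → lossless.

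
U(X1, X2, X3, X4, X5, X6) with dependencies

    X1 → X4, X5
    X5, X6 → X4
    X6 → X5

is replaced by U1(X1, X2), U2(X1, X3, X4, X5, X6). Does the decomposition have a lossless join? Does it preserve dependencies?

lossy but dependency-preserving

Lossless test: (X1)⁺ = {X1, X4, X5}, which is a superkey of neither fragment — lossy.
Dependency preservation: every FD's attributes lie within a single fragment, so each can be enforced locally — preserved.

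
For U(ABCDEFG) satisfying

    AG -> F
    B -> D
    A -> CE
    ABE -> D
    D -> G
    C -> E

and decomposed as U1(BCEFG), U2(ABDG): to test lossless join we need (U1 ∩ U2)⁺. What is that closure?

BDG

U1 ∩ U2 = {BG}.
B → D applies, adding D
Closure: {BDG}.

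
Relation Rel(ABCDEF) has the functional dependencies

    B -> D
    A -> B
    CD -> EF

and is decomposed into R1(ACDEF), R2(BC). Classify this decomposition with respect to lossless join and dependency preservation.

lossy and not dependency-preserving

Lossless test: (C)⁺ = {C}, which is a superkey of neither fragment — lossy.
Dependency preservation: the restricted closure of {B} across the fragments never reaches {D}, so B → D cannot be enforced without a join — not preserved.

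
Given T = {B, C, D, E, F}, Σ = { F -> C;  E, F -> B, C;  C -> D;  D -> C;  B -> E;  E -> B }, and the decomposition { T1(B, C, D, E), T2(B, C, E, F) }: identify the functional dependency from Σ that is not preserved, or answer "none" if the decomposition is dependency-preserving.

none

F → C lies within T2.
E, F → B, C lies within T2.
C → D lies within T1.
D → C lies within T1.
B → E lies within T1.
E → B lies within T1.
Every dependency is enforceable on the fragments, so the decomposition is dependency-preserving.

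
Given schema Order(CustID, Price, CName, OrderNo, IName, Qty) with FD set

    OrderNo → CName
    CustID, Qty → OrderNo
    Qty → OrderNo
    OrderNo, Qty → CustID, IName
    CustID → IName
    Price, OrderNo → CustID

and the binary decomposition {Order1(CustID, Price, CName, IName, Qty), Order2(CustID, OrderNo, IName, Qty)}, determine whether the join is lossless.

Common attributes: Order1 ∩ Order2 = {CustID, IName, Qty}.
Closure of {CustID, IName, Qty}: CustID, Qty → OrderNo applies, adding OrderNo; OrderNo → CName applies, adding CName. So (CustID, IName, Qty)⁺ = {CustID, CName, OrderNo, IName, Qty}.
This closure contains every attribute of Order2, so Order1 ∩ Order2 → Order2. The join is lossless.

Yes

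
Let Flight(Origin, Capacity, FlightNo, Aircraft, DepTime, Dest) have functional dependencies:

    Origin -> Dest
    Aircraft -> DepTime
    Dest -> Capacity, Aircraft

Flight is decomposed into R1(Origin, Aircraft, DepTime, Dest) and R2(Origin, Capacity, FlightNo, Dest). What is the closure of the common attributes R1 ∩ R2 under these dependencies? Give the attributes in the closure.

R1 ∩ R2 = {Origin, Dest}.
Dest → Capacity, Aircraft applies, adding Capacity, Aircraft
Aircraft → DepTime applies, adding DepTime
Closure: {Origin, Capacity, Aircraft, DepTime, Dest}.

Origin, Capacity, Aircraft, DepTime, Dest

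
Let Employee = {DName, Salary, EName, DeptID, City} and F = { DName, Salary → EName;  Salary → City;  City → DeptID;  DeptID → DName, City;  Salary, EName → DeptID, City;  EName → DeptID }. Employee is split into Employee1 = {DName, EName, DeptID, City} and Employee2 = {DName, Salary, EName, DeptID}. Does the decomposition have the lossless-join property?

Yes

Common attributes: Employee1 ∩ Employee2 = {DName, EName, DeptID}.
Closure of {DName, EName, DeptID}: DeptID → DName, City applies, adding City. So (DName, EName, DeptID)⁺ = {DName, EName, DeptID, City}.
This closure contains every attribute of Employee1, so Employee1 ∩ Employee2 → Employee1. The join is lossless.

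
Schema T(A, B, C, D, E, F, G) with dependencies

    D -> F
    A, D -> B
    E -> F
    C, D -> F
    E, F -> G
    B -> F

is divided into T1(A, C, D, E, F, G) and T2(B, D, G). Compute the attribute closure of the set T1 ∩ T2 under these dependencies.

T1 ∩ T2 = {D, G}.
D → F applies, adding F
Closure: {D, F, G}.

D, F, G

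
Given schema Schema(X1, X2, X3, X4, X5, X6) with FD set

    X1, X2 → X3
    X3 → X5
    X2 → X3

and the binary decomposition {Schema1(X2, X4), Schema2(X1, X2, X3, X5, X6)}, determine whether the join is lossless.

Common attributes: Schema1 ∩ Schema2 = {X2}.
Closure of {X2}: X2 → X3 applies, adding X3; X3 → X5 applies, adding X5. So (X2)⁺ = {X2, X3, X5}.
The closure contains neither all of Schema1 = {X2, X4} nor all of Schema2 = {X1, X2, X3, X5, X6}, so the common attributes are not a superkey of either fragment. The join is lossy.

No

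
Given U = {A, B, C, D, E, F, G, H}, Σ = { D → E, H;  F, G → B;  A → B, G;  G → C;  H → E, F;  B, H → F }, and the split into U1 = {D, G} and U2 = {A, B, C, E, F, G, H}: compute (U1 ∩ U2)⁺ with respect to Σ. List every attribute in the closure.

C, G

U1 ∩ U2 = {G}.
G → C applies, adding C
Closure: {C, G}.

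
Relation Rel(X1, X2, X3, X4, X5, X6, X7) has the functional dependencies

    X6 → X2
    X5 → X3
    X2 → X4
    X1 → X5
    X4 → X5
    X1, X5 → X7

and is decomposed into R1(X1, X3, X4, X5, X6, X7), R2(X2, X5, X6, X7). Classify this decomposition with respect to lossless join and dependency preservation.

lossless but not dependency-preserving

Lossless test: (X5, X6, X7)⁺ = {X2, X3, X4, X5, X6, X7}, which contains all of one fragment — lossless.
Dependency preservation: the restricted closure of {X2} across the fragments never reaches {X4}, so X2 → X4 cannot be enforced without a join — not preserved.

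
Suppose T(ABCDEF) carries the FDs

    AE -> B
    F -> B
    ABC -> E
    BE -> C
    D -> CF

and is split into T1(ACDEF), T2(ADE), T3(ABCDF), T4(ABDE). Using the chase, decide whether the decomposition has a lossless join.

Yes

Chase test. Columns are ABCDEF; row i has aⱼ where attribute j ∈ Ti, else bᵢⱼ.
Initial tableau (one row per fragment):
  row 1: a1 b12 a3 a4 a5 a6
  row 2: a1 b22 b23 a4 a5 b26
  row 3: a1 a2 a3 a4 b35 a6
  row 4: a1 a2 b43 a4 a5 b46
Rows 1 and 2 agree on AE; apply AE→B and equate their B entries.
Rows 1 and 4 agree on AE; apply AE→B and equate their B entries.
Rows 1 and 3 agree on ABC; apply ABC→E and equate their E entries.
Rows 1 and 2 agree on BE; apply BE→C and equate their C entries.
Rows 1 and 4 agree on BE; apply BE→C and equate their C entries.
Rows 1 and 2 agree on D; apply D→CF and equate their CF entries.
Rows 1 and 4 agree on D; apply D→CF and equate their CF entries.
Row 1 is now all distinguished symbols — the join is lossless.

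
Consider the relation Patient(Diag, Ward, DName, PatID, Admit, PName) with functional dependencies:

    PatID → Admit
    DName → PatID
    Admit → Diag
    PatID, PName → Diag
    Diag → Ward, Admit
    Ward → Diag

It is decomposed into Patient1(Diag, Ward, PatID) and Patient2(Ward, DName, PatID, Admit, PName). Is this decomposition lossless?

Common attributes: Patient1 ∩ Patient2 = {Ward, PatID}.
Closure of {Ward, PatID}: PatID → Admit applies, adding Admit; Admit → Diag applies, adding Diag. So (Ward, PatID)⁺ = {Diag, Ward, PatID, Admit}.
This closure contains every attribute of Patient1, so Patient1 ∩ Patient2 → Patient1. The join is lossless.

Yes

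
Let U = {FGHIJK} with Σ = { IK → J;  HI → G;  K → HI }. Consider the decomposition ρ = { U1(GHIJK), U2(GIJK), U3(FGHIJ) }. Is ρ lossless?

No

Chase test. Columns are FGHIJK; row i has aⱼ where attribute j ∈ Ui, else bᵢⱼ.
Initial tableau (one row per fragment):
  row 1: b11 a2 a3 a4 a5 a6
  row 2: b21 a2 b23 a4 a5 a6
  row 3: a1 a2 a3 a4 a5 b36
Rows 1 and 2 agree on K; apply K→HI and equate their HI entries.
No row becomes fully distinguished — the join is lossy.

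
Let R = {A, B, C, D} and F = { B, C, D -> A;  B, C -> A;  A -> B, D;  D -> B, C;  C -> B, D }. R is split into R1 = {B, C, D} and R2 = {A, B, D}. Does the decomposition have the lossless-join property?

Common attributes: R1 ∩ R2 = {B, D}.
Closure of {B, D}: D → B, C applies, adding C; B, C, D → A applies, adding A. So (B, D)⁺ = {A, B, C, D}.
This closure contains every attribute of R1, so R1 ∩ R2 → R1. The join is lossless.

Yes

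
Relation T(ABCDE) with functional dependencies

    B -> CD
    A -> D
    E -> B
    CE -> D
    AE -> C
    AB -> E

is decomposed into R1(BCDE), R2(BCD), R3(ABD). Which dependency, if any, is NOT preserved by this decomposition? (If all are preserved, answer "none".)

AB -> E

Check AB → E: no single fragment contains all of {ABE}, and the restricted closure of {AB} across the fragments never reaches {E}.
B → CD is preserved.
A → D is preserved.
E → B is preserved.
CE → D is preserved.
AE → C is preserved.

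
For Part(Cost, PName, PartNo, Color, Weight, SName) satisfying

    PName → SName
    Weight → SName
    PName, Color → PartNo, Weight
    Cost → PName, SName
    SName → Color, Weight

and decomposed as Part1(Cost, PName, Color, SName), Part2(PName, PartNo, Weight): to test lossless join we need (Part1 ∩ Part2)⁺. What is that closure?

PName, PartNo, Color, Weight, SName

Part1 ∩ Part2 = {PName}.
PName → SName applies, adding SName
SName → Color, Weight applies, adding Color, Weight
PName, Color → PartNo, Weight applies, adding PartNo
Closure: {PName, PartNo, Color, Weight, SName}.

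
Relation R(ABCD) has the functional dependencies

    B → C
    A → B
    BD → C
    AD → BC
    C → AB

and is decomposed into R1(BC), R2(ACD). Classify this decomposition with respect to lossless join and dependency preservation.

lossless and dependency-preserving

Lossless test: (C)⁺ = {ABC}, which contains all of one fragment — lossless.
Dependency preservation: A → B; BD → C; AD → BC; C → AB are not contained in any single fragment, but the restricted closure of each left-hand side across the fragments still reaches the right-hand side; the remaining FDs each lie inside some fragment. All dependencies are preserved.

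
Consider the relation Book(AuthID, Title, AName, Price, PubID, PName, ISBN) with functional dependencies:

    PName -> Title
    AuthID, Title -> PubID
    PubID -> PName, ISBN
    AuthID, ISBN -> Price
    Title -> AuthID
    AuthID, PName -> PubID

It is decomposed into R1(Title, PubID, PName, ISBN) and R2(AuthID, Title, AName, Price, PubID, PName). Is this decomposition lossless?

Yes

Common attributes: R1 ∩ R2 = {Title, PubID, PName}.
Closure of {Title, PubID, PName}: PubID → PName, ISBN applies, adding ISBN; Title → AuthID applies, adding AuthID; AuthID, ISBN → Price applies, adding Price. So (Title, PubID, PName)⁺ = {AuthID, Title, Price, PubID, PName, ISBN}.
This closure contains every attribute of R1, so R1 ∩ R2 → R1. The join is lossless.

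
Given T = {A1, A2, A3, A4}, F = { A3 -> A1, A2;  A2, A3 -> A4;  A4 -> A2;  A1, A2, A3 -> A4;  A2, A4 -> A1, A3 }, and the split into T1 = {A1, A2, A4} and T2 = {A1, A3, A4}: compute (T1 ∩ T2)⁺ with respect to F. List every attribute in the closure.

T1 ∩ T2 = {A1, A4}.
A4 → A2 applies, adding A2
A2, A4 → A1, A3 applies, adding A3
Closure: {A1, A2, A3, A4}.

A1, A2, A3, A4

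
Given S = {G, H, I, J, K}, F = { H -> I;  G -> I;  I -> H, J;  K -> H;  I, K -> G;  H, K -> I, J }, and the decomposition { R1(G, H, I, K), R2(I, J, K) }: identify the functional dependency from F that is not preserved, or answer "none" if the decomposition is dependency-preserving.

H → I lies within R1.
G → I lies within R1.
I → H, J: restricted closure across fragments reaches H, J.
K → H lies within R1.
I, K → G lies within R1.
H, K → I, J: restricted closure across fragments reaches I, J.
Every dependency is enforceable on the fragments, so the decomposition is dependency-preserving.

none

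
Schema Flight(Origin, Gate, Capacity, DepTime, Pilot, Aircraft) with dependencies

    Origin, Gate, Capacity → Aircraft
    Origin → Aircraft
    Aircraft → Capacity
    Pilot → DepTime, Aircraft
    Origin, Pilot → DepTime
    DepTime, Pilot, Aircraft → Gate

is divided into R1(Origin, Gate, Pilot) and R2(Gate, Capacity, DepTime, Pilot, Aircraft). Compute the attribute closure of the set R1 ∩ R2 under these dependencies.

R1 ∩ R2 = {Gate, Pilot}.
Pilot → DepTime, Aircraft applies, adding DepTime, Aircraft
Aircraft → Capacity applies, adding Capacity
Closure: {Gate, Capacity, DepTime, Pilot, Aircraft}.

Gate, Capacity, DepTime, Pilot, Aircraft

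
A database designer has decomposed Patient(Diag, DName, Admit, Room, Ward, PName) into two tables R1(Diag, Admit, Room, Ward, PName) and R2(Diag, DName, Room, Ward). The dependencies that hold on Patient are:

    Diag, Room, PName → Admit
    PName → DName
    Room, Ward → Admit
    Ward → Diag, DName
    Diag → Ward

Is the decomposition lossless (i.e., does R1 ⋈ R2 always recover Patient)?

Yes

Common attributes: R1 ∩ R2 = {Diag, Room, Ward}.
Closure of {Diag, Room, Ward}: Room, Ward → Admit applies, adding Admit; Ward → Diag, DName applies, adding DName. So (Diag, Room, Ward)⁺ = {Diag, DName, Admit, Room, Ward}.
This closure contains every attribute of R2, so R1 ∩ R2 → R2. The join is lossless.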